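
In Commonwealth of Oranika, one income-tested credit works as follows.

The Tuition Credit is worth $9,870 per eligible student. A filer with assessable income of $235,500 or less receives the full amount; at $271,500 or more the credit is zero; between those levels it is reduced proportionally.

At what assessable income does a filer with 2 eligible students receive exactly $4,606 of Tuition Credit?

$263,100

Full credit = 2 × $9,870 = $19,740.
$4,606 is 4,606/19,740 of the full $19,740, so 15,134/19,740 of the $36,000 range has been used: income = $235,500 + $36,000 × 15,134/19,740 = $263,100.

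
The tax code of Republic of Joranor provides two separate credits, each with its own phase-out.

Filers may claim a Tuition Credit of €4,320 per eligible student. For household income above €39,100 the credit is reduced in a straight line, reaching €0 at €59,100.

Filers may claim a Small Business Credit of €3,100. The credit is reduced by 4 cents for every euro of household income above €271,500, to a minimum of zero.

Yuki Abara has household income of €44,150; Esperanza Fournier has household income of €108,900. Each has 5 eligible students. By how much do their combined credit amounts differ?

€16,146

Yuki (€44,150): Tuition Credit: base = 5 × €4,320 = €21,600. €44,150 is €5,050 into a €20,000 phase-out range, leaving 14,950/20,000 of the credit: €21,600 × 14,950/20,000 = €16,146. Small Business Credit: €44,150 is at or below the €271,500 threshold, so the full €3,100 applies. total €16,146 + €3,100 = €19,246
Esperanza (€108,900): Tuition Credit: base = 5 × €4,320 = €21,600. €108,900 is at or above €59,100, so the credit is €0. Small Business Credit: €108,900 is at or below the €271,500 threshold, so the full €3,100 applies. total €0 + €3,100 = €3,100
Difference: |€19,246 − €3,100| = €16,146.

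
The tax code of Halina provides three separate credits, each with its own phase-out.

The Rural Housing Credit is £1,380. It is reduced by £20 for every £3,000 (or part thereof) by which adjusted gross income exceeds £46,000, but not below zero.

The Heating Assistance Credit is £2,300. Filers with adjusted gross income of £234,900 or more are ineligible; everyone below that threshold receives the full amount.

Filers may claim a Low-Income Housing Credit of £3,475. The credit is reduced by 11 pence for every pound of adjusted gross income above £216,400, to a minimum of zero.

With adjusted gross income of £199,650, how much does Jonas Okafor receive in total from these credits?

£6,115

Rural Housing Credit: income exceeds £46,000 by £153,650, which is 52 full-or-partial £3,000 increments; reduction = 52 × £20 = £1,040, leaving £340.
Heating Assistance Credit: £199,650 is below the £234,900 cutoff, so the full £2,300 applies.
Low-Income Housing Credit: £199,650 is at or below the £216,400 threshold, so the full £3,475 applies.
Total: £340 + £2,300 + £3,475 = £6,115.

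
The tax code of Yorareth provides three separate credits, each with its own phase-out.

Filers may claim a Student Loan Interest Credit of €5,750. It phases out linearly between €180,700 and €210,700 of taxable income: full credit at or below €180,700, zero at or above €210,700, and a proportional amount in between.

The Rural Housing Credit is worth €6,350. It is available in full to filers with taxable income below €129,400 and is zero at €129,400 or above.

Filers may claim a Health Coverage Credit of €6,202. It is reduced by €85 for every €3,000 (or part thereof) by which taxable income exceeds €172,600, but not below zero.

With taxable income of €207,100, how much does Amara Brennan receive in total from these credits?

Student Loan Interest Credit: €207,100 is €26,400 into a €30,000 phase-out range, leaving 3,600/30,000 of the credit: €5,750 × 3,600/30,000 = €690.
Rural Housing Credit: €207,100 meets or exceeds the €129,400 cutoff, so the credit is €0.
Health Coverage Credit: income exceeds €172,600 by €34,500, which is 12 full-or-partial €3,000 increments; reduction = 12 × €85 = €1,020, leaving €5,182.
Total: €690 + €0 + €5,182 = €5,872.

€5,872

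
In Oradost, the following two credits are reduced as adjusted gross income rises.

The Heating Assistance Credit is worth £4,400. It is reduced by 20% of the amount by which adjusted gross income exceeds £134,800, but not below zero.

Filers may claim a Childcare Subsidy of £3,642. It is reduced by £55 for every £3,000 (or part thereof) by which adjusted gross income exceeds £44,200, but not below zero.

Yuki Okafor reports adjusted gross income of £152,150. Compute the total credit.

Heating Assistance Credit: 20% of the £17,350 excess over £134,800 is £3,470; credit = £4,400 − £3,470 = £930.
Childcare Subsidy: income exceeds £44,200 by £107,950, which is 36 full-or-partial £3,000 increments; reduction = 36 × £55 = £1,980, leaving £1,662.
Total: £930 + £1,662 = £2,592.

£2,592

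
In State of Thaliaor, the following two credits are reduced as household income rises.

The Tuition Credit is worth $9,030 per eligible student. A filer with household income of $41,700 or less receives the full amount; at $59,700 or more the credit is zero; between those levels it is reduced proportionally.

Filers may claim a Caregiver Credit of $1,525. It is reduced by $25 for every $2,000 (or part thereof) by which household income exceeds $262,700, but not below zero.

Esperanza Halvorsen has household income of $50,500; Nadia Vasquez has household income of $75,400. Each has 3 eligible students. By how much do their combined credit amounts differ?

Esperanza ($50,500): Tuition Credit: base = 3 × $9,030 = $27,090. $50,500 is $8,800 into a $18,000 phase-out range, leaving 9,200/18,000 of the credit: $27,090 × 9,200/18,000 = $13,846. Caregiver Credit: $50,500 is at or below the $262,700 threshold, so the full $1,525 applies. total $13,846 + $1,525 = $15,371
Nadia ($75,400): Tuition Credit: base = 3 × $9,030 = $27,090. $75,400 is at or above $59,700, so the credit is $0. Caregiver Credit: $75,400 is at or below the $262,700 threshold, so the full $1,525 applies. total $0 + $1,525 = $1,525
Difference: |$15,371 − $1,525| = $13,846.

$13,846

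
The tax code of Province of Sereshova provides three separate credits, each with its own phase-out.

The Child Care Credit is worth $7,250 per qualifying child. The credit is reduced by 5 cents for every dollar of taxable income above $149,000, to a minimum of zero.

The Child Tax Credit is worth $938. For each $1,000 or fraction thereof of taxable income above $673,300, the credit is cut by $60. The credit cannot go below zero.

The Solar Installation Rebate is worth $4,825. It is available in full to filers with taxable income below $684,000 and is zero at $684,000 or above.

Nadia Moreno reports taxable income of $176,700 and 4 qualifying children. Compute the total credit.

$33,378

Child Care Credit: base = 4 × $7,250 = $29,000. 5% of the $27,700 excess over $149,000 is $1,385; credit = $29,000 − $1,385 = $27,615.
Child Tax Credit: $176,700 is at or below the $673,300 threshold, so the full $938 applies.
Solar Installation Rebate: $176,700 is below the $684,000 cutoff, so the full $4,825 applies.
Total: $27,615 + $938 + $4,825 = $33,378.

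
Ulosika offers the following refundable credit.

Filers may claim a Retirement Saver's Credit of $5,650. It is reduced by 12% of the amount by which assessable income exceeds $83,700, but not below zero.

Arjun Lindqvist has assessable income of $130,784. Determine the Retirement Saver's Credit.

Retirement Saver's Credit: 12% of the $47,084 excess over $83,700 is $5,650.08 ≥ base, so the credit is $0.

$0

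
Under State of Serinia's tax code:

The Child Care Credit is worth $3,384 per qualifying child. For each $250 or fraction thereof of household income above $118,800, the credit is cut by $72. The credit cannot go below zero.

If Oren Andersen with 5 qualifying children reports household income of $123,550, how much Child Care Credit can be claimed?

$15,552

Child Care Credit: base = 5 × $3,384 = $16,920. income exceeds $118,800 by $4,750, which is 19 full-or-partial $250 increments; reduction = 19 × $72 = $1,368, leaving $15,552.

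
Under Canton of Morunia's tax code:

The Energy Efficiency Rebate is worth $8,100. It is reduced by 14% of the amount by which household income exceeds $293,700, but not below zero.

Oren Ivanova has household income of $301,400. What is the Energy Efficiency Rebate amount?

Energy Efficiency Rebate: 14% of the $7,700 excess over $293,700 is $1,078; credit = $8,100 − $1,078 = $7,022.

$7,022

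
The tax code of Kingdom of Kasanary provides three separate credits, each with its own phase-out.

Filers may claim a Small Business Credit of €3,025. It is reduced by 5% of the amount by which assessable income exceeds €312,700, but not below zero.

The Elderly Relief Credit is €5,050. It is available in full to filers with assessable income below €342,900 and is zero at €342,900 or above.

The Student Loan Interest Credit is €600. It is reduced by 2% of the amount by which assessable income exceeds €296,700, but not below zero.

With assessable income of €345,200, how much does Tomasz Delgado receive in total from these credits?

€1,400

Small Business Credit: 5% of the €32,500 excess over €312,700 is €1,625; credit = €3,025 − €1,625 = €1,400.
Elderly Relief Credit: €345,200 meets or exceeds the €342,900 cutoff, so the credit is €0.
Student Loan Interest Credit: 2% of the €48,500 excess over €296,700 is €970 ≥ base, so the credit is €0.
Total: €1,400 + €0 + €0 = €1,400.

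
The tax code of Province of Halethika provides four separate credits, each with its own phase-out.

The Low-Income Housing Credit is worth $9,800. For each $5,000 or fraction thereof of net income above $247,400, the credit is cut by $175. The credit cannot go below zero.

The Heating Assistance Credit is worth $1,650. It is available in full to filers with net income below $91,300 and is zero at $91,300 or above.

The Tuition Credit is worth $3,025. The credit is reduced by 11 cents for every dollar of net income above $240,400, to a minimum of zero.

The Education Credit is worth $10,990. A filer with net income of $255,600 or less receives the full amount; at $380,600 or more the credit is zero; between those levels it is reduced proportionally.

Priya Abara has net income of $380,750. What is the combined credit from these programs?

$5,075

Low-Income Housing Credit: income exceeds $247,400 by $133,350, which is 27 full-or-partial $5,000 increments; reduction = 27 × $175 = $4,725, leaving $5,075.
Heating Assistance Credit: $380,750 meets or exceeds the $91,300 cutoff, so the credit is $0.
Tuition Credit: 11% of the $140,350 excess over $240,400 is $15,438.50 ≥ base, so the credit is $0.
Education Credit: $380,750 is at or above $380,600, so the credit is $0.
Total: $5,075 + $0 + $0 + $0 = $5,075.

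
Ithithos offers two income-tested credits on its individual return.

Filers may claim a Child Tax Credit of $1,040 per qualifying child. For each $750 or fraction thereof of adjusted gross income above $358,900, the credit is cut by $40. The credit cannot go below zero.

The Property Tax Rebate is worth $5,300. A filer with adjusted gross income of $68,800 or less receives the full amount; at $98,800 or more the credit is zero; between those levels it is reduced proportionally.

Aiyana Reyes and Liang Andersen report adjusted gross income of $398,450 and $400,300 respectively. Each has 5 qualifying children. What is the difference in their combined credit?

Aiyana ($398,450): Child Tax Credit: base = 5 × $1,040 = $5,200. income exceeds $358,900 by $39,550, which is 53 full-or-partial $750 increments; reduction = 53 × $40 = $2,120, leaving $3,080. Property Tax Rebate: $398,450 is at or above $98,800, so the credit is $0. total $3,080 + $0 = $3,080
Liang ($400,300): Child Tax Credit: base = 5 × $1,040 = $5,200. income exceeds $358,900 by $41,400, which is 56 full-or-partial $750 increments; reduction = 56 × $40 = $2,240, leaving $2,960. Property Tax Rebate: $400,300 is at or above $98,800, so the credit is $0. total $2,960 + $0 = $2,960
Difference: |$3,080 − $2,960| = $120.

$120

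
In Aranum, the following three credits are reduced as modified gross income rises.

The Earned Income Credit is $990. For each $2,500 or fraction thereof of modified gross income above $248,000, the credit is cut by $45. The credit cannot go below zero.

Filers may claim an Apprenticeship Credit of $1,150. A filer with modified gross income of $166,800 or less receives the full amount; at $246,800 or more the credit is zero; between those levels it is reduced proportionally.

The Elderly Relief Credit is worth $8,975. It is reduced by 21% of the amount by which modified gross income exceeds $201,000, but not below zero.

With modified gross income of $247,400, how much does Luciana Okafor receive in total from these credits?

Earned Income Credit: $247,400 is at or below the $248,000 threshold, so the full $990 applies.
Apprenticeship Credit: $247,400 is at or above $246,800, so the credit is $0.
Elderly Relief Credit: 21% of the $46,400 excess over $201,000 is $9,744 ≥ base, so the credit is $0.
Total: $990 + $0 + $0 = $990.

$990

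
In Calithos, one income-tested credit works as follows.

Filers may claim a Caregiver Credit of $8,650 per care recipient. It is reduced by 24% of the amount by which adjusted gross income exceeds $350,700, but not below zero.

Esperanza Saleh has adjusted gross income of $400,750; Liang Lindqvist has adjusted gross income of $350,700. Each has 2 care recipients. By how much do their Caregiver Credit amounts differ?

Esperanza ($400,750): Caregiver Credit: base = 2 × $8,650 = $17,300. 24% of the $50,050 excess over $350,700 is $12,012; credit = $17,300 − $12,012 = $5,288.
Liang ($350,700): Caregiver Credit: base = 2 × $8,650 = $17,300. $350,700 is at or below the $350,700 threshold, so the full $17,300 applies.
Difference: |$5,288 − $17,300| = $12,012.

$12,012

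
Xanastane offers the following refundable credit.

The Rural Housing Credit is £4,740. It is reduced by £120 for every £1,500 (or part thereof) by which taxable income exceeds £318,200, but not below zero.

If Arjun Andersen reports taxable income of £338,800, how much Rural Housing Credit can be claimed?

Rural Housing Credit: income exceeds £318,200 by £20,600, which is 14 full-or-partial £1,500 increments; reduction = 14 × £120 = £1,680, leaving £3,060.

£3,060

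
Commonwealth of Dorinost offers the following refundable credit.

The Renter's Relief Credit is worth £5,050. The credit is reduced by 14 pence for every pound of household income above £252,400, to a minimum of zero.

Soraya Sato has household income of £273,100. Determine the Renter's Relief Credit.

Renter's Relief Credit: 14% of the £20,700 excess over £252,400 is £2,898; credit = £5,050 − £2,898 = £2,152.

£2,152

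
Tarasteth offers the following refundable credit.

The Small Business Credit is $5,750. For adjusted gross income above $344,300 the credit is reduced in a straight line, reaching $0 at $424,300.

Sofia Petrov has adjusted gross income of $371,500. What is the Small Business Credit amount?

Small Business Credit: $371,500 is $27,200 into a $80,000 phase-out range, leaving 52,800/80,000 of the credit: $5,750 × 52,800/80,000 = $3,795.

$3,795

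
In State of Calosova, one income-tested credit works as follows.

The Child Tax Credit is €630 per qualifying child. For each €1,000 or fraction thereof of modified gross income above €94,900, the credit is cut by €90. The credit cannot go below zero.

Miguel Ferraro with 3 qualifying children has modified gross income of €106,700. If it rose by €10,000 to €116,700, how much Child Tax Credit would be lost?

At €106,700 — base = 3 × €630 = €1,890. income exceeds €94,900 by €11,800, which is 12 full-or-partial €1,000 increments; reduction = 12 × €90 = €1,080, leaving €810.
At €116,700 — base = 3 × €630 = €1,890. income exceeds €94,900 by €21,800 → 22 increments × €90 = €1,980 ≥ base, so the credit is €0.
Lost: €810 − €0 = €810.

€810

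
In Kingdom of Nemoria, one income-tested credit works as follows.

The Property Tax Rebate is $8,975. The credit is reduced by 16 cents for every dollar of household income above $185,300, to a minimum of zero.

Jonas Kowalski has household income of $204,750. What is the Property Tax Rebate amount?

Property Tax Rebate: 16% of the $19,450 excess over $185,300 is $3,112; credit = $8,975 − $3,112 = $5,863.

$5,863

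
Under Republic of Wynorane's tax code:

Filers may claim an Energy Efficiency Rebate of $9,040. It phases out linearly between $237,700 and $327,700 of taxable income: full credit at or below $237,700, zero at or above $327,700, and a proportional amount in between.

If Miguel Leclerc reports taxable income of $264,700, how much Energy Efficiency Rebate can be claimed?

$6,328

Energy Efficiency Rebate: $264,700 is $27,000 into a $90,000 phase-out range, leaving 63,000/90,000 of the credit: $9,040 × 63,000/90,000 = $6,328.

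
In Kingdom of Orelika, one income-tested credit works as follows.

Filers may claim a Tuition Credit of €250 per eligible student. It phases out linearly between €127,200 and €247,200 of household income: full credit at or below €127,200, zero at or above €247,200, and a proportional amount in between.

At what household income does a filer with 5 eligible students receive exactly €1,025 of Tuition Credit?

Full credit = 5 × €250 = €1,250.
€1,025 is 1,025/1,250 of the full €1,250, so 225/1,250 of the €120,000 range has been used: income = €127,200 + €120,000 × 225/1,250 = €148,800.

€148,800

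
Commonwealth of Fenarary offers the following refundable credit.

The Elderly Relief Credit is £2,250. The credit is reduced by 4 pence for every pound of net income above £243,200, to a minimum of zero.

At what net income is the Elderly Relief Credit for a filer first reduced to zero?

The credit falls by 4% of each pound above £243,200, so it reaches zero when the excess is £2,250 / 4% = £56,250: income = £243,200 + £56,250 = £299,450.

£299,450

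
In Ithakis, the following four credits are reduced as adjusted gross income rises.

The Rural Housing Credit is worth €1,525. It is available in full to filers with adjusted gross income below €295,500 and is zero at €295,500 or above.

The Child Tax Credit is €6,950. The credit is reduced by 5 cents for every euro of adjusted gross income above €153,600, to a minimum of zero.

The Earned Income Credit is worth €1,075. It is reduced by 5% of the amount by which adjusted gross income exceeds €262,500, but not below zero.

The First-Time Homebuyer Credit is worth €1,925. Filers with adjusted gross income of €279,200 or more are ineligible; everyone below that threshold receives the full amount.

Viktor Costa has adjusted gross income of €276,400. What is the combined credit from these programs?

€4,640

Rural Housing Credit: €276,400 is below the €295,500 cutoff, so the full €1,525 applies.
Child Tax Credit: 5% of the €122,800 excess over €153,600 is €6,140; credit = €6,950 − €6,140 = €810.
Earned Income Credit: 5% of the €13,900 excess over €262,500 is €695; credit = €1,075 − €695 = €380.
First-Time Homebuyer Credit: €276,400 is below the €279,200 cutoff, so the full €1,925 applies.
Total: €1,525 + €810 + €380 + €1,925 = €4,640.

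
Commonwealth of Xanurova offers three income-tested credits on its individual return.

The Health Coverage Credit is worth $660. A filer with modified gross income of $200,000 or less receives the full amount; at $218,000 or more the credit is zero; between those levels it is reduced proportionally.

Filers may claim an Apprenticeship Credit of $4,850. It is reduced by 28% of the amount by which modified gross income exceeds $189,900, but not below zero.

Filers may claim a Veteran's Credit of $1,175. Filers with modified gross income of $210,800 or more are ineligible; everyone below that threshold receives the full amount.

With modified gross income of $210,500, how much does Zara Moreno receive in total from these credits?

$1,450

Health Coverage Credit: $210,500 is $10,500 into a $18,000 phase-out range, leaving 7,500/18,000 of the credit: $660 × 7,500/18,000 = $275.
Apprenticeship Credit: 28% of the $20,600 excess over $189,900 is $5,768 ≥ base, so the credit is $0.
Veteran's Credit: $210,500 is below the $210,800 cutoff, so the full $1,175 applies.
Total: $275 + $0 + $1,175 = $1,450.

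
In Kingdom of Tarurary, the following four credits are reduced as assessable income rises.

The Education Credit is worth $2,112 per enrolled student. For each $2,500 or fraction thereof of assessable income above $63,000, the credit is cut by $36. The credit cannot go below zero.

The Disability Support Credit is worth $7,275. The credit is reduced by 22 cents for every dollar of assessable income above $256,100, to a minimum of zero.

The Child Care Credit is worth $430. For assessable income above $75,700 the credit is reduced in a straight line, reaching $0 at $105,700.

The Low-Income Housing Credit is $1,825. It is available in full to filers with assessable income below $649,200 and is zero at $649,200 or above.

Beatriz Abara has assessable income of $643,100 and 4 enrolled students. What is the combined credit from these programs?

Education Credit: base = 4 × $2,112 = $8,448. income exceeds $63,000 by $580,100, which is 233 full-or-partial $2,500 increments; reduction = 233 × $36 = $8,388, leaving $60.
Disability Support Credit: 22% of the $387,000 excess over $256,100 is $85,140 ≥ base, so the credit is $0.
Child Care Credit: $643,100 is at or above $105,700, so the credit is $0.
Low-Income Housing Credit: $643,100 is below the $649,200 cutoff, so the full $1,825 applies.
Total: $60 + $0 + $0 + $1,825 = $1,885.

$1,885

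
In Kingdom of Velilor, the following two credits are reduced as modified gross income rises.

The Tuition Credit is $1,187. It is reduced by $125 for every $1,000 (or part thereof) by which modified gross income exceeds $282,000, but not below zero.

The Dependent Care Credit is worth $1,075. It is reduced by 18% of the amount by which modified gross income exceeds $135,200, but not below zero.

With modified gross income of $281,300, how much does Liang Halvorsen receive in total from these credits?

$1,187

Tuition Credit: $281,300 is at or below the $282,000 threshold, so the full $1,187 applies.
Dependent Care Credit: 18% of the $146,100 excess over $135,200 is $26,298 ≥ base, so the credit is $0.
Total: $1,187 + $0 = $1,187.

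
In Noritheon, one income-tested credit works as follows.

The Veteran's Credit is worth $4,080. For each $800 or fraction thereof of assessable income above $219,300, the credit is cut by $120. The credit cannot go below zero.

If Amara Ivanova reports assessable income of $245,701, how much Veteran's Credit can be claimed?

$0

Veteran's Credit: income exceeds $219,300 by $26,401 → 34 increments × $120 = $4,080 ≥ base, so the credit is $0.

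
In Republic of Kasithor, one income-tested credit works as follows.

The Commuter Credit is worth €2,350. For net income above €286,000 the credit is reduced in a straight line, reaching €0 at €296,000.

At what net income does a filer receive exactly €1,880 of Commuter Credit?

€288,000

€1,880 is 1,880/2,350 of the full €2,350, so 470/2,350 of the €10,000 range has been used: income = €286,000 + €10,000 × 470/2,350 = €288,000.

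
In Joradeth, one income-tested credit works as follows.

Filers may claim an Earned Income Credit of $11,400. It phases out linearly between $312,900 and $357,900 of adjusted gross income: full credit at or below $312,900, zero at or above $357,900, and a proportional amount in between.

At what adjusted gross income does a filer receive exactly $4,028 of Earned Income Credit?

$342,000

$4,028 is 4,028/11,400 of the full $11,400, so 7,372/11,400 of the $45,000 range has been used: income = $312,900 + $45,000 × 7,372/11,400 = $342,000.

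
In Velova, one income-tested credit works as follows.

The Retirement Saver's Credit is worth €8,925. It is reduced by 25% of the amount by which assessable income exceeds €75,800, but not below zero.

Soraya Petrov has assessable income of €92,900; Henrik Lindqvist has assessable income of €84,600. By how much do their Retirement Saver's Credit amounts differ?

€2,075

Soraya (€92,900): Retirement Saver's Credit: 25% of the €17,100 excess over €75,800 is €4,275; credit = €8,925 − €4,275 = €4,650.
Henrik (€84,600): Retirement Saver's Credit: 25% of the €8,800 excess over €75,800 is €2,200; credit = €8,925 − €2,200 = €6,725.
Difference: |€4,650 − €6,725| = €2,075.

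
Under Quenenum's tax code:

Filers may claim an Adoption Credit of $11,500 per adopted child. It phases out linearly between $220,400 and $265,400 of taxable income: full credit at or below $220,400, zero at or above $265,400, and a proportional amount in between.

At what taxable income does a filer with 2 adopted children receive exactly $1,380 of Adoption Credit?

$262,700

Full credit = 2 × $11,500 = $23,000.
$1,380 is 1,380/23,000 of the full $23,000, so 21,620/23,000 of the $45,000 range has been used: income = $220,400 + $45,000 × 21,620/23,000 = $262,700.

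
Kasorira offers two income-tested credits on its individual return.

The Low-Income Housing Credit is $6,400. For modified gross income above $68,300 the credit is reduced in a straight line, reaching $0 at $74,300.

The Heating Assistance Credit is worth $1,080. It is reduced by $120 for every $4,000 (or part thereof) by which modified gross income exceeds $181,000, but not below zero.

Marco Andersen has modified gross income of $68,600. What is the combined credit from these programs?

$7,160

Low-Income Housing Credit: $68,600 is $300 into a $6,000 phase-out range, leaving 5,700/6,000 of the credit: $6,400 × 5,700/6,000 = $6,080.
Heating Assistance Credit: $68,600 is at or below the $181,000 threshold, so the full $1,080 applies.
Total: $6,080 + $1,080 = $7,160.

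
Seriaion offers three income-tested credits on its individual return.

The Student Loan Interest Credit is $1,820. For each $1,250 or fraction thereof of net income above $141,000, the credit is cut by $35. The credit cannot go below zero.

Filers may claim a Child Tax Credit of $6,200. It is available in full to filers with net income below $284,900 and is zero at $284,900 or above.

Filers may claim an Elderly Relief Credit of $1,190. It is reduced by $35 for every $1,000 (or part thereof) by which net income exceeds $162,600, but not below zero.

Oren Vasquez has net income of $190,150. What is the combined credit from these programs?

$6,830

Student Loan Interest Credit: income exceeds $141,000 by $49,150, which is 40 full-or-partial $1,250 increments; reduction = 40 × $35 = $1,400, leaving $420.
Child Tax Credit: $190,150 is below the $284,900 cutoff, so the full $6,200 applies.
Elderly Relief Credit: income exceeds $162,600 by $27,550, which is 28 full-or-partial $1,000 increments; reduction = 28 × $35 = $980, leaving $210.
Total: $420 + $6,200 + $210 = $6,830.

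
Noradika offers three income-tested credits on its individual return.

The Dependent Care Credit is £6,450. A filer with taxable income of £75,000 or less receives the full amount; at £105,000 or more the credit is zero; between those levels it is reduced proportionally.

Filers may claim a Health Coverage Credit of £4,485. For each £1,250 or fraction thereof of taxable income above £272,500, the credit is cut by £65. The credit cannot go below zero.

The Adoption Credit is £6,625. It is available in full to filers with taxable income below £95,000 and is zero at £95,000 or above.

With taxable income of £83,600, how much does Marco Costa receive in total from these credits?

£15,711

Dependent Care Credit: £83,600 is £8,600 into a £30,000 phase-out range, leaving 21,400/30,000 of the credit: £6,450 × 21,400/30,000 = £4,601.
Health Coverage Credit: £83,600 is at or below the £272,500 threshold, so the full £4,485 applies.
Adoption Credit: £83,600 is below the £95,000 cutoff, so the full £6,625 applies.
Total: £4,601 + £4,485 + £6,625 = £15,711.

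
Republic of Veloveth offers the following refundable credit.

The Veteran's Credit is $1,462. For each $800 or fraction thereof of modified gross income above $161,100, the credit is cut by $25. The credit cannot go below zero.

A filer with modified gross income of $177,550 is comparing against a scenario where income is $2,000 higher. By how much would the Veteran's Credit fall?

$75

At $177,550 — income exceeds $161,100 by $16,450, which is 21 full-or-partial $800 increments; reduction = 21 × $25 = $525, leaving $937.
At $179,550 — income exceeds $161,100 by $18,450, which is 24 full-or-partial $800 increments; reduction = 24 × $25 = $600, leaving $862.
Lost: $937 − $862 = $75.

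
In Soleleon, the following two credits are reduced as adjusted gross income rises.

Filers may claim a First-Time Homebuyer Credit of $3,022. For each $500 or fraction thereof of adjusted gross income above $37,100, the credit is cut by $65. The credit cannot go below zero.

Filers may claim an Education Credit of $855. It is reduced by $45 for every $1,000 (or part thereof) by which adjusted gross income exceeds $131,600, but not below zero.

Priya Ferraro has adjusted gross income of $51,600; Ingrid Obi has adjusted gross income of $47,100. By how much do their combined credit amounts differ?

$585

Priya ($51,600): First-Time Homebuyer Credit: income exceeds $37,100 by $14,500, which is 29 full-or-partial $500 increments; reduction = 29 × $65 = $1,885, leaving $1,137. Education Credit: $51,600 is at or below the $131,600 threshold, so the full $855 applies. total $1,137 + $855 = $1,992
Ingrid ($47,100): First-Time Homebuyer Credit: income exceeds $37,100 by $10,000, which is 20 full-or-partial $500 increments; reduction = 20 × $65 = $1,300, leaving $1,722. Education Credit: $47,100 is at or below the $131,600 threshold, so the full $855 applies. total $1,722 + $855 = $2,577
Difference: |$1,992 − $2,577| = $585.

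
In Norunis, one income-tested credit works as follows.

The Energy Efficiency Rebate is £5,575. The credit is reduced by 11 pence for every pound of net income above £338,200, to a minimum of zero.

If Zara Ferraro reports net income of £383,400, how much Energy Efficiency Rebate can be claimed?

Energy Efficiency Rebate: 11% of the £45,200 excess over £338,200 is £4,972; credit = £5,575 − £4,972 = £603.

£603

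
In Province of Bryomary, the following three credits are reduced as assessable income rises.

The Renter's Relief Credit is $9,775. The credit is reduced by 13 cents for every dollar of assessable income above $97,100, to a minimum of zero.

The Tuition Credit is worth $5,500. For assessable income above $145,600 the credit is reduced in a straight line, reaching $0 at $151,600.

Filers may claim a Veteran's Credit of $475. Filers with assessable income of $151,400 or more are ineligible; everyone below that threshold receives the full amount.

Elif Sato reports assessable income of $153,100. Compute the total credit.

$2,495

Renter's Relief Credit: 13% of the $56,000 excess over $97,100 is $7,280; credit = $9,775 − $7,280 = $2,495.
Tuition Credit: $153,100 is at or above $151,600, so the credit is $0.
Veteran's Credit: $153,100 meets or exceeds the $151,400 cutoff, so the credit is $0.
Total: $2,495 + $0 + $0 = $2,495.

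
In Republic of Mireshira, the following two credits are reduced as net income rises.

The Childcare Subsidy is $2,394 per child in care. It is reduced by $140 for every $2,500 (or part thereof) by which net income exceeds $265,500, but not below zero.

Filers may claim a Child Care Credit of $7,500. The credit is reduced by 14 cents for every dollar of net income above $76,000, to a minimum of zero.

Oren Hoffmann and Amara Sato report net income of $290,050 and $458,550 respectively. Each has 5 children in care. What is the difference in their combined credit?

Oren ($290,050): Childcare Subsidy: base = 5 × $2,394 = $11,970. income exceeds $265,500 by $24,550, which is 10 full-or-partial $2,500 increments; reduction = 10 × $140 = $1,400, leaving $10,570. Child Care Credit: 14% of the $214,050 excess over $76,000 is $29,967 ≥ base, so the credit is $0. total $10,570 + $0 = $10,570
Amara ($458,550): Childcare Subsidy: base = 5 × $2,394 = $11,970. income exceeds $265,500 by $193,050, which is 78 full-or-partial $2,500 increments; reduction = 78 × $140 = $10,920, leaving $1,050. Child Care Credit: 14% of the $382,550 excess over $76,000 is $53,557 ≥ base, so the credit is $0. total $1,050 + $0 = $1,050
Difference: |$10,570 − $1,050| = $9,520.

$9,520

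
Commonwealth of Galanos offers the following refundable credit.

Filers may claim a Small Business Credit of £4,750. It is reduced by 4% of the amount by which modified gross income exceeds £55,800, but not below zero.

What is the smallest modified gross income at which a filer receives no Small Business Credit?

The credit falls by 4% of each pound above £55,800, so it reaches zero when the excess is £4,750 / 4% = £118,750: income = £55,800 + £118,750 = £174,550.

£174,550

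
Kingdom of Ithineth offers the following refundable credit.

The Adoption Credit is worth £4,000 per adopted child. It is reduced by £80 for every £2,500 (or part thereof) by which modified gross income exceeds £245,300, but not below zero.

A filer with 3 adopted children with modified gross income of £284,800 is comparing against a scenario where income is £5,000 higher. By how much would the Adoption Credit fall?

£160

At £284,800 — base = 3 × £4,000 = £12,000. income exceeds £245,300 by £39,500, which is 16 full-or-partial £2,500 increments; reduction = 16 × £80 = £1,280, leaving £10,720.
At £289,800 — base = 3 × £4,000 = £12,000. income exceeds £245,300 by £44,500, which is 18 full-or-partial £2,500 increments; reduction = 18 × £80 = £1,440, leaving £10,560.
Lost: £10,720 − £10,560 = £160.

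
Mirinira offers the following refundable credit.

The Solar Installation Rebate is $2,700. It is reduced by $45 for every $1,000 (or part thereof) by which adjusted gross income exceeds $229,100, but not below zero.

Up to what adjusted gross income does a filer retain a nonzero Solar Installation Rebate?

$288,100

After 59 increments the reduction is 59 × $45 = $2,655, leaving $45; one more increment wipes it out. Increment 59 ends at excess 59 × $1,000 = $59,000, so the highest qualifying income is $229,100 + $59,000 = $288,100.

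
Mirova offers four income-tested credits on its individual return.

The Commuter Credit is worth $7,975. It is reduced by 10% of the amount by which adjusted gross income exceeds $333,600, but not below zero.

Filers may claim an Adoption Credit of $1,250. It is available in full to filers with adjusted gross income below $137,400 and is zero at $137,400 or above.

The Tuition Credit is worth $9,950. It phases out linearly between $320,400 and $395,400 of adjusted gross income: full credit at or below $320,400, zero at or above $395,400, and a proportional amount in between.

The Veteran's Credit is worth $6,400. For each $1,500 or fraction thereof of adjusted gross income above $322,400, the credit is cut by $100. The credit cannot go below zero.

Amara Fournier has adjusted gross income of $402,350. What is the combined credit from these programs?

Commuter Credit: 10% of the $68,750 excess over $333,600 is $6,875; credit = $7,975 − $6,875 = $1,100.
Adoption Credit: $402,350 meets or exceeds the $137,400 cutoff, so the credit is $0.
Tuition Credit: $402,350 is at or above $395,400, so the credit is $0.
Veteran's Credit: income exceeds $322,400 by $79,950, which is 54 full-or-partial $1,500 increments; reduction = 54 × $100 = $5,400, leaving $1,000.
Total: $1,100 + $0 + $0 + $1,000 = $2,100.

$2,100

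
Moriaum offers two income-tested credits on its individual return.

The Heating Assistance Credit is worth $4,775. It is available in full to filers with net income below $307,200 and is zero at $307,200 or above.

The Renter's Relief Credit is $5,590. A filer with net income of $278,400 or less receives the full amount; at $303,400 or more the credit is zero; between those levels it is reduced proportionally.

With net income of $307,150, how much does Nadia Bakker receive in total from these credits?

$4,775

Heating Assistance Credit: $307,150 is below the $307,200 cutoff, so the full $4,775 applies.
Renter's Relief Credit: $307,150 is at or above $303,400, so the credit is $0.
Total: $4,775 + $0 = $4,775.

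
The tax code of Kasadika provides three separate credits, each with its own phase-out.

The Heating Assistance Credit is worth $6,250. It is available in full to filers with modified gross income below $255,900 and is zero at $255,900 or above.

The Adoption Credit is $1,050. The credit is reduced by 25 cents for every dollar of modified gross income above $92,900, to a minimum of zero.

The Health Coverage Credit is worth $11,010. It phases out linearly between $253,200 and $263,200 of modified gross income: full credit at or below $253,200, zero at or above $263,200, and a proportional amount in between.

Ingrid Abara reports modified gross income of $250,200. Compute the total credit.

Heating Assistance Credit: $250,200 is below the $255,900 cutoff, so the full $6,250 applies.
Adoption Credit: 25% of the $157,300 excess over $92,900 is $39,325 ≥ base, so the credit is $0.
Health Coverage Credit: $250,200 is at or below the $253,200 threshold, so the full $11,010 applies.
Total: $6,250 + $0 + $11,010 = $17,260.

$17,260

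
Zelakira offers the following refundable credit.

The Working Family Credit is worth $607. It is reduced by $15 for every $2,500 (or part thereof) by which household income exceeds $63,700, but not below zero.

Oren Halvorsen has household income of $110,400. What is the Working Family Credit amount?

$322

Working Family Credit: income exceeds $63,700 by $46,700, which is 19 full-or-partial $2,500 increments; reduction = 19 × $15 = $285, leaving $322.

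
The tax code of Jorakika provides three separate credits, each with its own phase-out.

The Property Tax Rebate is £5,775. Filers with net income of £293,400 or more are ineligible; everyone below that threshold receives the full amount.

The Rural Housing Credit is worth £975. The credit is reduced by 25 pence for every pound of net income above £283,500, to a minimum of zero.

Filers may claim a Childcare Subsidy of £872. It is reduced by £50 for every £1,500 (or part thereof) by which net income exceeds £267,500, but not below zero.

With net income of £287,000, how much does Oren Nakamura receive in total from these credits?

Property Tax Rebate: £287,000 is below the £293,400 cutoff, so the full £5,775 applies.
Rural Housing Credit: 25% of the £3,500 excess over £283,500 is £875; credit = £975 − £875 = £100.
Childcare Subsidy: income exceeds £267,500 by £19,500, which is 13 full-or-partial £1,500 increments; reduction = 13 × £50 = £650, leaving £222.
Total: £5,775 + £100 + £222 = £6,097.

£6,097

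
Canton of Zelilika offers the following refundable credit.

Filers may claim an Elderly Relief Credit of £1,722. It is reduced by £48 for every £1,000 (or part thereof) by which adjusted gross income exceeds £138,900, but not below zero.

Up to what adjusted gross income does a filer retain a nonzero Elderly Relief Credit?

After 35 increments the reduction is 35 × £48 = £1,680, leaving £42; one more increment wipes it out. Increment 35 ends at excess 35 × £1,000 = £35,000, so the highest qualifying income is £138,900 + £35,000 = £173,900.

£173,900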